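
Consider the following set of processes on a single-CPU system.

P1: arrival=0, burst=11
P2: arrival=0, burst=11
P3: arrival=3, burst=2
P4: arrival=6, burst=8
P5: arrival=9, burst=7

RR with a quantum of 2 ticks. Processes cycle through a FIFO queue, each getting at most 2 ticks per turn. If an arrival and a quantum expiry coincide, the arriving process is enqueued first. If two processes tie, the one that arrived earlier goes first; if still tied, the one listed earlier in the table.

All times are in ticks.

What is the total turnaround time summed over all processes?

140

Gantt: | P1 0-2 | P2 2-4 | P1 4-6 | P3 6-8 | P2 8-10 | P4 10-12 | P1 12-14 | P5 14-16 | P2 16-18 | P4 18-20 | P1 20-22 | P5 22-24 | P2 24-26 | P4 26-28 | P1 28-30 | P5 30-32 | P2 32-34 | P4 34-36 | P1 36-37 | P5 37-38 | P2 38-39 |
Completion: P1=37  P2=39  P3=8  P4=36  P5=38
Turnaround (C−A): P1=37  P2=39  P3=5  P4=30  P5=29
Turnaround = completion − arrival: P1=37, P2=39, P3=5, P4=30, P5=29
Total turnaround = 37 + 39 + 5 + 30 + 29 = 140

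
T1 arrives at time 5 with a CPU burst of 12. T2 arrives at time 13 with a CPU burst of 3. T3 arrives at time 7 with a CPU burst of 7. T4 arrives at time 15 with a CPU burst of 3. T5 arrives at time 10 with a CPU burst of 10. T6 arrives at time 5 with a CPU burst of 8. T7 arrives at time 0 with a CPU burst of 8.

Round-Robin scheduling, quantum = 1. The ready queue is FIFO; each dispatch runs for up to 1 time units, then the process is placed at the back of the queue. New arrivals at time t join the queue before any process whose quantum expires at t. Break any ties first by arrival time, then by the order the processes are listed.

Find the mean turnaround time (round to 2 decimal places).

Gantt: | T7 0-5 | T1 5-6 | T6 6-7 | T7 7-8 | T1 8-9 | T3 9-10 | T6 10-11 | T7 11-12 | T1 12-13 | T5 13-14 | T3 14-15 | T6 15-16 | T7 16-17 | T2 17-18 | T1 18-19 | T5 19-20 | T4 20-21 | T3 21-22 | T6 22-23 | T2 23-24 | T1 24-25 | T5 25-26 | T4 26-27 | T3 27-28 | T6 28-29 | T2 29-30 | T1 30-31 | T5 31-32 | T4 32-33 | T3 33-34 | T6 34-35 | T1 35-36 | T5 36-37 | T3 37-38 | T6 38-39 | T1 39-40 | T5 40-41 | T3 41-42 | T6 42-43 | T1 43-44 | T5 44-45 | T1 45-46 | T5 46-47 | T1 47-48 | T5 48-49 | T1 49-50 | T5 50-51 |
Completion: T1=50  T2=30  T3=42  T4=33  T5=51  T6=43  T7=17
Turnaround (C−A): T1=45  T2=17  T3=35  T4=18  T5=41  T6=38  T7=17
Turnaround times: T1=45, T2=17, T3=35, T4=18, T5=41, T6=38, T7=17
Average turnaround = (45+17+35+18+41+38+17) / 7 = 211/7 = 30.14

30.14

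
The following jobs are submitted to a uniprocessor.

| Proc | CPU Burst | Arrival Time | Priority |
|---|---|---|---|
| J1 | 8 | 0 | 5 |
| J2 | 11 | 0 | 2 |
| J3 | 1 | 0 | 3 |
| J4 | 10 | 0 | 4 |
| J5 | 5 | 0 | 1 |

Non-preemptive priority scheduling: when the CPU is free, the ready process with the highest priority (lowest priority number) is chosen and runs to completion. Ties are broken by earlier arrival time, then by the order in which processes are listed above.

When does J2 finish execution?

Gantt: | J5 0-5 | J2 5-16 | J3 16-17 | J4 17-27 | J1 27-35 |
Completion: J1=35  J2=16  J3=17  J4=27  J5=5
Turnaround (C−A): J1=35  J2=16  J3=17  J4=27  J5=5

16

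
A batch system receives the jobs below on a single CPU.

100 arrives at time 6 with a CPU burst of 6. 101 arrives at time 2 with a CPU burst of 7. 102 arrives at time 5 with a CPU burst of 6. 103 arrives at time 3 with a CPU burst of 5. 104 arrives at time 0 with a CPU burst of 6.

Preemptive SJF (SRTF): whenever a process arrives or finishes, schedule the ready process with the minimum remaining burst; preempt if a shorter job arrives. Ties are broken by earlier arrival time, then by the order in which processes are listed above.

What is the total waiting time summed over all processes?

Schedule: | 104 0-6 | 103 6-11 | 102 11-17 | 100 17-23 | 101 23-30 |
Completion: 100=23  101=30  102=17  103=11  104=6
Turnaround (C−A): 100=17  101=28  102=12  103=8  104=6
Waiting = turnaround − burst: 100=11, 101=21, 102=6, 103=3, 104=0
Total waiting = 11 + 21 + 6 + 3 + 0 = 41

41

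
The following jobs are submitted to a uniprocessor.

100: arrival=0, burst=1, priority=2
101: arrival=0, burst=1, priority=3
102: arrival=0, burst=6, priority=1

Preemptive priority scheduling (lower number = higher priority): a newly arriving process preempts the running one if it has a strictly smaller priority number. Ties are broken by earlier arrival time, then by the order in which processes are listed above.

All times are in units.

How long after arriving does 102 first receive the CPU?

0

Gantt: | 102 0-6 | 100 6-7 | 101 7-8 |
Completion: 100=7  101=8  102=6
Response(102) = first start − arrival = 0 − 0 = 0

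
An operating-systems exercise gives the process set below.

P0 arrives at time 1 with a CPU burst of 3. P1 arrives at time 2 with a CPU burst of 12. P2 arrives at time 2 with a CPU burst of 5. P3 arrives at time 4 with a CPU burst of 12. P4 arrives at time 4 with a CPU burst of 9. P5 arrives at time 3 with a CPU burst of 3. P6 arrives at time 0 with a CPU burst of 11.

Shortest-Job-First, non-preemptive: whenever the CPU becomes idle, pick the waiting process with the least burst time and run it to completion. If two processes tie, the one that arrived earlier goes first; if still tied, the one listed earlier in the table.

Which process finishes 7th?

P3

Schedule: | P6 0-11 | P0 11-14 | P5 14-17 | P2 17-22 | P4 22-31 | P1 31-43 | P3 43-55 |
Completion: P0=14  P1=43  P2=22  P3=55  P4=31  P5=17  P6=11
Turnaround (C−A): P0=13  P1=41  P2=20  P3=51  P4=27  P5=14  P6=11
Finish order: P6 → P0 → P5 → P2 → P4 → P1 → P3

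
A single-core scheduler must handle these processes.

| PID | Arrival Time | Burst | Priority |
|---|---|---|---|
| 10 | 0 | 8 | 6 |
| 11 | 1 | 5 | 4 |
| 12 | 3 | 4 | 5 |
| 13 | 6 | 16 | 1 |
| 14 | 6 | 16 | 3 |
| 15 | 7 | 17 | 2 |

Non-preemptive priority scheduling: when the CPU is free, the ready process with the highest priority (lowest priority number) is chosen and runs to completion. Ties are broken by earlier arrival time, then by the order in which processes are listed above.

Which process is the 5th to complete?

11

Timeline: | 10 0-8 | 13 8-24 | 15 24-41 | 14 41-57 | 11 57-62 | 12 62-66 |
Completion: 10=8  11=62  12=66  13=24  14=57  15=41
Turnaround (C−A): 10=8  11=61  12=63  13=18  14=51  15=34
Finish order: 10 → 13 → 15 → 14 → 11 → 12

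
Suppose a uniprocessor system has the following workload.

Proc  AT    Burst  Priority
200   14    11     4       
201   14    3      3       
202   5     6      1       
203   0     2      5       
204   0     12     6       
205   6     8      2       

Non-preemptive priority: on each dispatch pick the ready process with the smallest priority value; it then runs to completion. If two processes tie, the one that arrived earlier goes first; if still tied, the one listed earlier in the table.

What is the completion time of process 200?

42

Timeline: | 203 0-2 | 204 2-14 | 202 14-20 | 205 20-28 | 201 28-31 | 200 31-42 |
Completion: 200=42  201=31  202=20  203=2  204=14  205=28
Turnaround (C−A): 200=28  201=17  202=15  203=2  204=14  205=22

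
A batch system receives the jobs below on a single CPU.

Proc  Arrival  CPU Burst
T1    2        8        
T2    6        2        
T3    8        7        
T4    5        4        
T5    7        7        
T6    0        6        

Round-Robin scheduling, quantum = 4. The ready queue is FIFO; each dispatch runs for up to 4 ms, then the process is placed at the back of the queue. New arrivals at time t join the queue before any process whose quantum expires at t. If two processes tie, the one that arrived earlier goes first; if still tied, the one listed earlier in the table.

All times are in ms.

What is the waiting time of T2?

8

Timeline: | T6 0-4 | T1 4-8 | T6 8-10 | T4 10-14 | T2 14-16 | T5 16-20 | T3 20-24 | T1 24-28 | T5 28-31 | T3 31-34 |
Completion: T1=28  T2=16  T3=34  T4=14  T5=31  T6=10
Waiting(T2) = turnaround − burst = 10 − 2 = 8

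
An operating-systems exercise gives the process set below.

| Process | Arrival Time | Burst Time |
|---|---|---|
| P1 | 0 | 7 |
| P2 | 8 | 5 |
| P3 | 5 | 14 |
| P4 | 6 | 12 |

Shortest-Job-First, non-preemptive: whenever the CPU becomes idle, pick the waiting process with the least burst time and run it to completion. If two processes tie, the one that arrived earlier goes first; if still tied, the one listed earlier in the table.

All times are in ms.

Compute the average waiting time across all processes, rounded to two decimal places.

Timeline: | P1 0-7 | P4 7-19 | P2 19-24 | P3 24-38 |
Completion: P1=7  P2=24  P3=38  P4=19
Waiting times: P1=0, P2=11, P3=19, P4=1
Average waiting = (0+11+19+1) / 4 = 31/4 = 7.75

7.75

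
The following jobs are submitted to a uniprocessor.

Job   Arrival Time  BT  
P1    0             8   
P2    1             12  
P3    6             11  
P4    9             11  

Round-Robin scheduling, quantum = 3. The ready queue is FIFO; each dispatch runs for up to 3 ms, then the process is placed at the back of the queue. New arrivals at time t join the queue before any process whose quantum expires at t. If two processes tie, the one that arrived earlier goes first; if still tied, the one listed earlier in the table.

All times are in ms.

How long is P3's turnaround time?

34

Schedule: | P1 0-3 | P2 3-6 | P1 6-9 | P3 9-12 | P2 12-15 | P4 15-18 | P1 18-20 | P3 20-23 | P2 23-26 | P4 26-29 | P3 29-32 | P2 32-35 | P4 35-38 | P3 38-40 | P4 40-42 |
Completion: P1=20  P2=35  P3=40  P4=42
Turnaround (C−A): P1=20  P2=34  P3=34  P4=33
Turnaround(P3) = completion − arrival = 40 − 6 = 34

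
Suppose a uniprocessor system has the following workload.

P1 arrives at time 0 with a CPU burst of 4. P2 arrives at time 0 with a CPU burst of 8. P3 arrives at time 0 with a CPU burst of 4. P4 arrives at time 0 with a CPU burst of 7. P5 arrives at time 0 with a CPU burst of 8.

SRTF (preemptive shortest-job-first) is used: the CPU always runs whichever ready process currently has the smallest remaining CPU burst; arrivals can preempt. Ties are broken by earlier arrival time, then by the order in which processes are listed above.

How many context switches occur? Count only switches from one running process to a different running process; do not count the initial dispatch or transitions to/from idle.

Gantt: | P1 0-4 | P3 4-8 | P4 8-15 | P2 15-23 | P5 23-31 |
Completion: P1=4  P2=23  P3=8  P4=15  P5=31
Turnaround (C−A): P1=4  P2=23  P3=8  P4=15  P5=31

4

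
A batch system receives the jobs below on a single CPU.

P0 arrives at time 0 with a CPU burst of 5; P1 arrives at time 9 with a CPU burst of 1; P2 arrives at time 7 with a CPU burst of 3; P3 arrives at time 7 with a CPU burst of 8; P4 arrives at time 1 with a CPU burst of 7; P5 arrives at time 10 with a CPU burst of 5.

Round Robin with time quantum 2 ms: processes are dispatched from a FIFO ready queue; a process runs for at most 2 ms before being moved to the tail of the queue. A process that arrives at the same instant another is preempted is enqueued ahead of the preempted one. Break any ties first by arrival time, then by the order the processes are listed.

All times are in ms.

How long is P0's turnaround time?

Schedule: | P0 0-2 | P4 2-4 | P0 4-6 | P4 6-8 | P0 8-9 | P2 9-11 | P3 11-13 | P4 13-15 | P1 15-16 | P5 16-18 | P2 18-19 | P3 19-21 | P4 21-22 | P5 22-24 | P3 24-26 | P5 26-27 | P3 27-29 |
Completion: P0=9  P1=16  P2=19  P3=29  P4=22  P5=27
Turnaround(P0) = completion − arrival = 9 − 0 = 9

9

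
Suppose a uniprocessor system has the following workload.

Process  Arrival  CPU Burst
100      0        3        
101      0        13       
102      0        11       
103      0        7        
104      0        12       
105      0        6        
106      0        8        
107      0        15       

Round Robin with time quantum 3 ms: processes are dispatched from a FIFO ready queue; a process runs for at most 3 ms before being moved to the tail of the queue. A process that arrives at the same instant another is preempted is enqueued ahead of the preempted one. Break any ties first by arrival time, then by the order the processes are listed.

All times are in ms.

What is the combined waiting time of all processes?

356

Gantt: | 100 0-3 | 101 3-6 | 102 6-9 | 103 9-12 | 104 12-15 | 105 15-18 | 106 18-21 | 107 21-24 | 101 24-27 | 102 27-30 | 103 30-33 | 104 33-36 | 105 36-39 | 106 39-42 | 107 42-45 | 101 45-48 | 102 48-51 | 103 51-52 | 104 52-55 | 106 55-57 | 107 57-60 | 101 60-63 | 102 63-65 | 104 65-68 | 107 68-71 | 101 71-72 | 107 72-75 |
Completion: 100=3  101=72  102=65  103=52  104=68  105=39  106=57  107=75
Turnaround (C−A): 100=3  101=72  102=65  103=52  104=68  105=39  106=57  107=75
Waiting = turnaround − burst: 100=0, 101=59, 102=54, 103=45, 104=56, 105=33, 106=49, 107=60
Total waiting = 0 + 59 + 54 + 45 + 56 + 33 + 49 + 60 = 356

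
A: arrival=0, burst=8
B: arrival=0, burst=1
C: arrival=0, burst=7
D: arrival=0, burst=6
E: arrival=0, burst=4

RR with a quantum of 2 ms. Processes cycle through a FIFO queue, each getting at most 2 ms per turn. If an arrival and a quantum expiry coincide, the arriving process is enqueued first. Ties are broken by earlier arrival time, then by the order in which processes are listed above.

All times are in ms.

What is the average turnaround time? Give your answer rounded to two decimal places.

Gantt: | A 0-2 | B 2-3 | C 3-5 | D 5-7 | E 7-9 | A 9-11 | C 11-13 | D 13-15 | E 15-17 | A 17-19 | C 19-21 | D 21-23 | A 23-25 | C 25-26 |
Completion: A=25  B=3  C=26  D=23  E=17
Turnaround (C−A): A=25  B=3  C=26  D=23  E=17
Turnaround times: A=25, B=3, C=26, D=23, E=17
Average turnaround = (25+3+26+23+17) / 5 = 94/5 = 18.80

18.80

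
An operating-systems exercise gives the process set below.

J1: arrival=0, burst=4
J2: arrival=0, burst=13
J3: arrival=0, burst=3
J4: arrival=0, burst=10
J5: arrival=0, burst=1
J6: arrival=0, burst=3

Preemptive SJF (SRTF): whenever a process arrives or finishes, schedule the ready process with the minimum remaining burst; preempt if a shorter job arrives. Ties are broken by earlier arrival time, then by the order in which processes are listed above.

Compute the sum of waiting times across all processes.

Gantt: | J5 0-1 | J3 1-4 | J6 4-7 | J1 7-11 | J4 11-21 | J2 21-34 |
Completion: J1=11  J2=34  J3=4  J4=21  J5=1  J6=7
Waiting = turnaround − burst: J1=7, J2=21, J3=1, J4=11, J5=0, J6=4
Total waiting = 7 + 21 + 1 + 11 + 0 + 4 = 44

44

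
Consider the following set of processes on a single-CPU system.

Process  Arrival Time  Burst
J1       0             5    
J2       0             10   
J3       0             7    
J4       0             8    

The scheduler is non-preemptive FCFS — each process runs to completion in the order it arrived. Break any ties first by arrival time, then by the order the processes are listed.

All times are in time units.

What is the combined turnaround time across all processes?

72

Timeline: | J1 0-5 | J2 5-15 | J3 15-22 | J4 22-30 |
Completion: J1=5  J2=15  J3=22  J4=30
Turnaround = completion − arrival: J1=5, J2=15, J3=22, J4=30
Total turnaround = 5 + 15 + 22 + 30 = 72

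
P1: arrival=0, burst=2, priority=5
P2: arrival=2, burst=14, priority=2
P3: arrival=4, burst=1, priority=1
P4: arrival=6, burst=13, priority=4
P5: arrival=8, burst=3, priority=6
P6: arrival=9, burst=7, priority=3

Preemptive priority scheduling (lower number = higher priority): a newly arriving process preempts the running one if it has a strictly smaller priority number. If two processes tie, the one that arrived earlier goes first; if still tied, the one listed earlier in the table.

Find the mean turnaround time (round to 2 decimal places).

Gantt: | P1 0-2 | P2 2-4 | P3 4-5 | P2 5-17 | P6 17-24 | P4 24-37 | P5 37-40 |
Completion: P1=2  P2=17  P3=5  P4=37  P5=40  P6=24
Turnaround times: P1=2, P2=15, P3=1, P4=31, P5=32, P6=15
Average turnaround = (2+15+1+31+32+15) / 6 = 96/6 = 16.00

16.00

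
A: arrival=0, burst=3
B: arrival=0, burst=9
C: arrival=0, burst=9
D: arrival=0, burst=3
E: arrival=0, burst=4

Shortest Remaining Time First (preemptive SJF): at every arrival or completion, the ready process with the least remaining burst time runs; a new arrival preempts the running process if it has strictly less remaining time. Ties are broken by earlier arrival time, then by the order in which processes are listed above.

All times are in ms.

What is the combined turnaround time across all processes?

Gantt: | A 0-3 | D 3-6 | E 6-10 | B 10-19 | C 19-28 |
Completion: A=3  B=19  C=28  D=6  E=10
Turnaround = completion − arrival: A=3, B=19, C=28, D=6, E=10
Total turnaround = 3 + 19 + 28 + 6 + 10 = 66

66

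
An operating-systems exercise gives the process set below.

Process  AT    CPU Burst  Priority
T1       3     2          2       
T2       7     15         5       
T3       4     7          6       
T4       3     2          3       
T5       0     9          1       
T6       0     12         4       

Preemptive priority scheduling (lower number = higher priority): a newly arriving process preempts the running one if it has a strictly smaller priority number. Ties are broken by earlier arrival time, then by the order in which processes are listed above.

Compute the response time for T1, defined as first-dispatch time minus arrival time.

6

Schedule: | T5 0-9 | T1 9-11 | T4 11-13 | T6 13-25 | T2 25-40 | T3 40-47 |
Completion: T1=11  T2=40  T3=47  T4=13  T5=9  T6=25
Response(T1) = first start − arrival = 9 − 3 = 6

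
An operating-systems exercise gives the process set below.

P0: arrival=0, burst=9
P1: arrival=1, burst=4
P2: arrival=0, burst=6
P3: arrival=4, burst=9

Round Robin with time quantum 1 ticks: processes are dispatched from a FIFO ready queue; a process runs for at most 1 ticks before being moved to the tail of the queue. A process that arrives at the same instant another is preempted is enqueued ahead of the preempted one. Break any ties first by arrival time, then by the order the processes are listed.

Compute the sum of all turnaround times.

Schedule: | P0 0-1 | P2 1-2 | P1 2-3 | P0 3-4 | P2 4-5 | P1 5-6 | P3 6-7 | P0 7-8 | P2 8-9 | P1 9-10 | P3 10-11 | P0 11-12 | P2 12-13 | P1 13-14 | P3 14-15 | P0 15-16 | P2 16-17 | P3 17-18 | P0 18-19 | P2 19-20 | P3 20-21 | P0 21-22 | P3 22-23 | P0 23-24 | P3 24-25 | P0 25-26 | P3 26-28 |
Completion: P0=26  P1=14  P2=20  P3=28
Turnaround (C−A): P0=26  P1=13  P2=20  P3=24
Turnaround = completion − arrival: P0=26, P1=13, P2=20, P3=24
Total turnaround = 26 + 13 + 20 + 24 = 83

83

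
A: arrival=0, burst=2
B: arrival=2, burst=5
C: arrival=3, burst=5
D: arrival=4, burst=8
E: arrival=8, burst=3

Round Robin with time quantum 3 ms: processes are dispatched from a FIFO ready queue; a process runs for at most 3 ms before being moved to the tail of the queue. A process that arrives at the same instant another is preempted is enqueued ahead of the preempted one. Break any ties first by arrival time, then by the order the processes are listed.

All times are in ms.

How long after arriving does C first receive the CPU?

2

Gantt: | A 0-2 | B 2-5 | C 5-8 | D 8-11 | B 11-13 | E 13-16 | C 16-18 | D 18-23 |
Completion: A=2  B=13  C=18  D=23  E=16
Turnaround (C−A): A=2  B=11  C=15  D=19  E=8
Response(C) = first start − arrival = 5 − 3 = 2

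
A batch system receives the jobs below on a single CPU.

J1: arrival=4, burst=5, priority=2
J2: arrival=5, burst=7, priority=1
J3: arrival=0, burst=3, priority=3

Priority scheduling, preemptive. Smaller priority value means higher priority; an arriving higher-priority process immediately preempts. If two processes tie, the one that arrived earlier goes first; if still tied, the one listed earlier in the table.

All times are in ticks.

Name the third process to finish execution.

Timeline: | J3 0-3 | idle 3-4 | J1 4-5 | J2 5-12 | J1 12-16 |
Completion: J1=16  J2=12  J3=3
Finish order: J3 → J2 → J1

J1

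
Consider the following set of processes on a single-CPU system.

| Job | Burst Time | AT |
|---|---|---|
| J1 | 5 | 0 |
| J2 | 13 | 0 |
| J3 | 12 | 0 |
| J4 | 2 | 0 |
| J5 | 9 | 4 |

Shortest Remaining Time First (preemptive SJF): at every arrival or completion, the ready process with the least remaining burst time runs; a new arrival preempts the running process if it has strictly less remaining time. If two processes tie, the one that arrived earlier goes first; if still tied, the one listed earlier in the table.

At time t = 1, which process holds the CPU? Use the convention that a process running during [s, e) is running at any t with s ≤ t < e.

J4

Schedule: | J4 0-2 | J1 2-7 | J5 7-16 | J3 16-28 | J2 28-41 |
Completion: J1=7  J2=41  J3=28  J4=2  J5=16
Turnaround (C−A): J1=7  J2=41  J3=28  J4=2  J5=12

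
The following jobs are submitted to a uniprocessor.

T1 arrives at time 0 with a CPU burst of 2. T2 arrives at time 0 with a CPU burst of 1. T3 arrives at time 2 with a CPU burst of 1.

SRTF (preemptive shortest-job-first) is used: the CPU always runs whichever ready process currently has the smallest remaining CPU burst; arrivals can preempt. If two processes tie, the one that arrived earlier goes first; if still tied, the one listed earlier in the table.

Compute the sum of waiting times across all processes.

2

Schedule: | T2 0-1 | T1 1-3 | T3 3-4 |
Completion: T1=3  T2=1  T3=4
Turnaround (C−A): T1=3  T2=1  T3=2
Waiting = turnaround − burst: T1=1, T2=0, T3=1
Total waiting = 1 + 0 + 1 = 2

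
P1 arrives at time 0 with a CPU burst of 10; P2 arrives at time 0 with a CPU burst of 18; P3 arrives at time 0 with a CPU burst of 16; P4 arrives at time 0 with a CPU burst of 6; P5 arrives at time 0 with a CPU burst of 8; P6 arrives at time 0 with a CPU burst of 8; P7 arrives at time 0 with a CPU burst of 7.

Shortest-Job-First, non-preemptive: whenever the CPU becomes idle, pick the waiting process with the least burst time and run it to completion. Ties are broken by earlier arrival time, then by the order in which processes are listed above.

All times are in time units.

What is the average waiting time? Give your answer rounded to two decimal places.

Gantt: | P4 0-6 | P7 6-13 | P5 13-21 | P6 21-29 | P1 29-39 | P3 39-55 | P2 55-73 |
Completion: P1=39  P2=73  P3=55  P4=6  P5=21  P6=29  P7=13
Turnaround (C−A): P1=39  P2=73  P3=55  P4=6  P5=21  P6=29  P7=13
Waiting times: P1=29, P2=55, P3=39, P4=0, P5=13, P6=21, P7=6
Average waiting = (29+55+39+0+13+21+6) / 7 = 163/7 = 23.29

23.29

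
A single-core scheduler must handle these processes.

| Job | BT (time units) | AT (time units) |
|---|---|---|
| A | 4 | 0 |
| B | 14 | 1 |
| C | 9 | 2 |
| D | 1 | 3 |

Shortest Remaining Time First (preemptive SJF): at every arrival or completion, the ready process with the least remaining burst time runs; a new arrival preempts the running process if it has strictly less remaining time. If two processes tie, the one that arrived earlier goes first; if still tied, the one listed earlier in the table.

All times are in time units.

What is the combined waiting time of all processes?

Schedule: | A 0-4 | D 4-5 | C 5-14 | B 14-28 |
Completion: A=4  B=28  C=14  D=5
Turnaround (C−A): A=4  B=27  C=12  D=2
Waiting = turnaround − burst: A=0, B=13, C=3, D=1
Total waiting = 0 + 13 + 3 + 1 = 17

17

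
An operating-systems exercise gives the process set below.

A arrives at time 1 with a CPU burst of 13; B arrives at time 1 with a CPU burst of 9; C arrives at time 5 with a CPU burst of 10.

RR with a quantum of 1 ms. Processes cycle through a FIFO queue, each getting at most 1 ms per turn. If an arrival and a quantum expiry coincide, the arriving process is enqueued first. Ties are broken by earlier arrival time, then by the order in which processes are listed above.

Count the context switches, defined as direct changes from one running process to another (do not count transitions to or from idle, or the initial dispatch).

Schedule: | idle 0-1 | A 1-2 | B 2-3 | A 3-4 | B 4-5 | A 5-6 | C 6-7 | B 7-8 | A 8-9 | C 9-10 | B 10-11 | A 11-12 | C 12-13 | B 13-14 | A 14-15 | C 15-16 | B 16-17 | A 17-18 | C 18-19 | B 19-20 | A 20-21 | C 21-22 | B 22-23 | A 23-24 | C 24-25 | B 25-26 | A 26-27 | C 27-28 | A 28-29 | C 29-30 | A 30-31 | C 31-32 | A 32-33 |
Completion: A=33  B=26  C=32
Turnaround (C−A): A=32  B=25  C=27

31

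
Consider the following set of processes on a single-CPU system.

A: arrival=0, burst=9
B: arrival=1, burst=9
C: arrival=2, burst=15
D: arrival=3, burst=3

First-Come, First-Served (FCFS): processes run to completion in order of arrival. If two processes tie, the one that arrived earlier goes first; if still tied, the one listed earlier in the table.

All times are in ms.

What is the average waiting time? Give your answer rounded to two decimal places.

Gantt: | A 0-9 | B 9-18 | C 18-33 | D 33-36 |
Completion: A=9  B=18  C=33  D=36
Turnaround (C−A): A=9  B=17  C=31  D=33
Waiting times: A=0, B=8, C=16, D=30
Average waiting = (0+8+16+30) / 4 = 54/4 = 13.50

13.50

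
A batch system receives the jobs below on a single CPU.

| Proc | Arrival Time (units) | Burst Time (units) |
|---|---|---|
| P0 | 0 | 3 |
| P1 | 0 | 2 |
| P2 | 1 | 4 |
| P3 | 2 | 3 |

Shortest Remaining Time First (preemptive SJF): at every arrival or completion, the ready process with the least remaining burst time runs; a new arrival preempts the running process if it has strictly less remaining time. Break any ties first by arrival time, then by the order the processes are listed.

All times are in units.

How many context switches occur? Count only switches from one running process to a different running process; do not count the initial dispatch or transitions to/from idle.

Timeline: | P1 0-2 | P0 2-5 | P3 5-8 | P2 8-12 |
Completion: P0=5  P1=2  P2=12  P3=8
Turnaround (C−A): P0=5  P1=2  P2=11  P3=6

3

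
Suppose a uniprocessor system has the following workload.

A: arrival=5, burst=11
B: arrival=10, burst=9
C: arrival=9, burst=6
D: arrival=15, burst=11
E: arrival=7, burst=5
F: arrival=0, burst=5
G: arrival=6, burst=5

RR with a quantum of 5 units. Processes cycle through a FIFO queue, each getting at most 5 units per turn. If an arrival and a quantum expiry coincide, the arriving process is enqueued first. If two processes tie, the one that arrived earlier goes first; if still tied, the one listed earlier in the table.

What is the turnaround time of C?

Gantt: | F 0-5 | A 5-10 | G 10-15 | E 15-20 | C 20-25 | B 25-30 | A 30-35 | D 35-40 | C 40-41 | B 41-45 | A 45-46 | D 46-52 |
Completion: A=46  B=45  C=41  D=52  E=20  F=5  G=15
Turnaround (C−A): A=41  B=35  C=32  D=37  E=13  F=5  G=9
Turnaround(C) = completion − arrival = 41 − 9 = 32

32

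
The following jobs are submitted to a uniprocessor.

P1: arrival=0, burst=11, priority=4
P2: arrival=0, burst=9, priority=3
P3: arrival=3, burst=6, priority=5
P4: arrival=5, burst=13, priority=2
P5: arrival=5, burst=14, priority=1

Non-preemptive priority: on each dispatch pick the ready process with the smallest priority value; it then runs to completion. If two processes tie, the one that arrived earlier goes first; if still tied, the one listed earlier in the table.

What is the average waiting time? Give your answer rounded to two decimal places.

Schedule: | P2 0-9 | P5 9-23 | P4 23-36 | P1 36-47 | P3 47-53 |
Completion: P1=47  P2=9  P3=53  P4=36  P5=23
Turnaround (C−A): P1=47  P2=9  P3=50  P4=31  P5=18
Waiting times: P1=36, P2=0, P3=44, P4=18, P5=4
Average waiting = (36+0+44+18+4) / 5 = 102/5 = 20.40

20.40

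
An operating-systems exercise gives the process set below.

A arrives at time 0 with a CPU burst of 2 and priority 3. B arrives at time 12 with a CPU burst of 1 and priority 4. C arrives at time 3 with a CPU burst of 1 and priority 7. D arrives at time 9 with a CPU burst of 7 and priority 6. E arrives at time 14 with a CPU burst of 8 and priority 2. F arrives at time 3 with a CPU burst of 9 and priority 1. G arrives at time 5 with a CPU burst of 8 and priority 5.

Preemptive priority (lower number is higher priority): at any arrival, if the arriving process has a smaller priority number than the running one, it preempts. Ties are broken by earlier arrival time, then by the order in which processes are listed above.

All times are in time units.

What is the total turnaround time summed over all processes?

105

Schedule: | A 0-2 | idle 2-3 | F 3-12 | B 12-13 | G 13-14 | E 14-22 | G 22-29 | D 29-36 | C 36-37 |
Completion: A=2  B=13  C=37  D=36  E=22  F=12  G=29
Turnaround (C−A): A=2  B=1  C=34  D=27  E=8  F=9  G=24
Turnaround = completion − arrival: A=2, B=1, C=34, D=27, E=8, F=9, G=24
Total turnaround = 2 + 1 + 34 + 27 + 8 + 9 + 24 = 105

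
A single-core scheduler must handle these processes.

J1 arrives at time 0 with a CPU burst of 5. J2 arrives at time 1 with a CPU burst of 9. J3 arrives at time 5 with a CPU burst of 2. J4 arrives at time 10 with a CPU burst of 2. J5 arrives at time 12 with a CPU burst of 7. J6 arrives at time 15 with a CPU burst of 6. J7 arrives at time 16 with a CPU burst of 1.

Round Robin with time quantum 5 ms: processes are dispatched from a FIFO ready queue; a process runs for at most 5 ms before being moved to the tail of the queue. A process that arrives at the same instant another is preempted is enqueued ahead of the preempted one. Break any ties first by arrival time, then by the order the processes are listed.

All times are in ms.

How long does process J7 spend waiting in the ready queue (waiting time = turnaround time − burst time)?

Timeline: | J1 0-5 | J2 5-10 | J3 10-12 | J4 12-14 | J2 14-18 | J5 18-23 | J6 23-28 | J7 28-29 | J5 29-31 | J6 31-32 |
Completion: J1=5  J2=18  J3=12  J4=14  J5=31  J6=32  J7=29
Turnaround (C−A): J1=5  J2=17  J3=7  J4=4  J5=19  J6=17  J7=13
Waiting(J7) = turnaround − burst = 13 − 1 = 12

12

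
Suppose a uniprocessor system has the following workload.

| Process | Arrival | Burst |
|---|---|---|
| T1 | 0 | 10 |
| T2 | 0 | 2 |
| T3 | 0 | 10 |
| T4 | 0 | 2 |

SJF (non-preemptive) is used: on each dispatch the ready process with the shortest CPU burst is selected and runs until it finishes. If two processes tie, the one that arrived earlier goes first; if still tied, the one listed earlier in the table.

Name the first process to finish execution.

Timeline: | T2 0-2 | T4 2-4 | T1 4-14 | T3 14-24 |
Completion: T1=14  T2=2  T3=24  T4=4
Turnaround (C−A): T1=14  T2=2  T3=24  T4=4
Finish order: T2 → T4 → T1 → T3

T2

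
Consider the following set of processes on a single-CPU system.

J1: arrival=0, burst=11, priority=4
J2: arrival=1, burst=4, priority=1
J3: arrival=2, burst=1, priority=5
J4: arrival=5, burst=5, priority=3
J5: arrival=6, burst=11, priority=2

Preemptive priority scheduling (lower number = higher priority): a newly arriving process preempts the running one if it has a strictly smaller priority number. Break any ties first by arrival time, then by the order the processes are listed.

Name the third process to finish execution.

Schedule: | J1 0-1 | J2 1-5 | J4 5-6 | J5 6-17 | J4 17-21 | J1 21-31 | J3 31-32 |
Completion: J1=31  J2=5  J3=32  J4=21  J5=17
Finish order: J2 → J5 → J4 → J1 → J3

J4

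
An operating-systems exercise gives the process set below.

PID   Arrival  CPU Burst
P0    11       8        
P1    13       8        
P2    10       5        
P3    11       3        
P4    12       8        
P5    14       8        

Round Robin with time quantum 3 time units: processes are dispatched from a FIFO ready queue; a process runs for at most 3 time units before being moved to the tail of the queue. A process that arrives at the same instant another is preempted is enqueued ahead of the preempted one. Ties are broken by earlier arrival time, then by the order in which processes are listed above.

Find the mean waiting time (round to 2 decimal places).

Schedule: | idle 0-10 | P2 10-13 | P0 13-16 | P3 16-19 | P4 19-22 | P1 22-25 | P2 25-27 | P5 27-30 | P0 30-33 | P4 33-36 | P1 36-39 | P5 39-42 | P0 42-44 | P4 44-46 | P1 46-48 | P5 48-50 |
Completion: P0=44  P1=48  P2=27  P3=19  P4=46  P5=50
Turnaround (C−A): P0=33  P1=35  P2=17  P3=8  P4=34  P5=36
Waiting times: P0=25, P1=27, P2=12, P3=5, P4=26, P5=28
Average waiting = (25+27+12+5+26+28) / 6 = 123/6 = 20.50

20.50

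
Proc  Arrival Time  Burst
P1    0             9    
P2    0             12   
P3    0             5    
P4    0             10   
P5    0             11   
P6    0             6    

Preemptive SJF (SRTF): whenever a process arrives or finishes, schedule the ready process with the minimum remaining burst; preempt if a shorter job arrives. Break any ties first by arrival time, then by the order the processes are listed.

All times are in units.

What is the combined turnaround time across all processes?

Gantt: | P3 0-5 | P6 5-11 | P1 11-20 | P4 20-30 | P5 30-41 | P2 41-53 |
Completion: P1=20  P2=53  P3=5  P4=30  P5=41  P6=11
Turnaround = completion − arrival: P1=20, P2=53, P3=5, P4=30, P5=41, P6=11
Total turnaround = 20 + 53 + 5 + 30 + 41 + 11 = 160

160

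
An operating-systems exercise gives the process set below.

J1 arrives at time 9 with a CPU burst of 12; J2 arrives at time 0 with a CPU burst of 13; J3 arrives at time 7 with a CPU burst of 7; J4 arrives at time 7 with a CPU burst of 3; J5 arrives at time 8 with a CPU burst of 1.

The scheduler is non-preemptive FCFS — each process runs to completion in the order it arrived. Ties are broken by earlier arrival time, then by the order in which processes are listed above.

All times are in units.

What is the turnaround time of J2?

13

Timeline: | J2 0-13 | J3 13-20 | J4 20-23 | J5 23-24 | J1 24-36 |
Completion: J1=36  J2=13  J3=20  J4=23  J5=24
Turnaround (C−A): J1=27  J2=13  J3=13  J4=16  J5=16
Turnaround(J2) = completion − arrival = 13 − 0 = 13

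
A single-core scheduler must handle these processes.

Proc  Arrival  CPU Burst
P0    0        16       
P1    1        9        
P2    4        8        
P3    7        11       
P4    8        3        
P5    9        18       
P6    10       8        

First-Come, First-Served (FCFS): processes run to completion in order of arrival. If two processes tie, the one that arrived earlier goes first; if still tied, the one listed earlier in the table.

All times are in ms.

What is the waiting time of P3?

Gantt: | P0 0-16 | P1 16-25 | P2 25-33 | P3 33-44 | P4 44-47 | P5 47-65 | P6 65-73 |
Completion: P0=16  P1=25  P2=33  P3=44  P4=47  P5=65  P6=73
Turnaround (C−A): P0=16  P1=24  P2=29  P3=37  P4=39  P5=56  P6=63
Waiting(P3) = turnaround − burst = 37 − 11 = 26

26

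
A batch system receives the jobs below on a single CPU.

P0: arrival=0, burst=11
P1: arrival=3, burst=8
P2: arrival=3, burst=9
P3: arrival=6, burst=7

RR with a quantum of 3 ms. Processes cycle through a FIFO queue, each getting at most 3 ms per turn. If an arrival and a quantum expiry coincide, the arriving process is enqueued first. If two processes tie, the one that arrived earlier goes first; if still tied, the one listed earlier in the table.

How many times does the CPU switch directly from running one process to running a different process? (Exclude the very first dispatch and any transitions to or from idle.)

Gantt: | P0 0-3 | P1 3-6 | P2 6-9 | P0 9-12 | P3 12-15 | P1 15-18 | P2 18-21 | P0 21-24 | P3 24-27 | P1 27-29 | P2 29-32 | P0 32-34 | P3 34-35 |
Completion: P0=34  P1=29  P2=32  P3=35
Turnaround (C−A): P0=34  P1=26  P2=29  P3=29

12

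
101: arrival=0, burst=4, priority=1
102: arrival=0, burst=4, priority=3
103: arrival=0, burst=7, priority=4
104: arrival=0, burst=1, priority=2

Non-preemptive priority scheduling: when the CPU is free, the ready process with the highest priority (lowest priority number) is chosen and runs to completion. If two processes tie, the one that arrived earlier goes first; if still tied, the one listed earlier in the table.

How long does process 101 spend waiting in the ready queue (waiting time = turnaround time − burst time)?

Timeline: | 101 0-4 | 104 4-5 | 102 5-9 | 103 9-16 |
Completion: 101=4  102=9  103=16  104=5
Turnaround (C−A): 101=4  102=9  103=16  104=5
Waiting(101) = turnaround − burst = 4 − 4 = 0

0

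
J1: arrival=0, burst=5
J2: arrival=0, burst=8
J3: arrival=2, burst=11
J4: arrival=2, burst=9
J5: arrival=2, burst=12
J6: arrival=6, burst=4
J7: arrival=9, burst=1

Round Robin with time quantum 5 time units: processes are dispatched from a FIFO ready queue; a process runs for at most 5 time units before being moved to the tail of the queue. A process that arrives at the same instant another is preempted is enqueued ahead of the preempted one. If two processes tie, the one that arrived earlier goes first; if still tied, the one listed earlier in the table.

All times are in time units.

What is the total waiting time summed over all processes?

166

Schedule: | J1 0-5 | J2 5-10 | J3 10-15 | J4 15-20 | J5 20-25 | J6 25-29 | J7 29-30 | J2 30-33 | J3 33-38 | J4 38-42 | J5 42-47 | J3 47-48 | J5 48-50 |
Completion: J1=5  J2=33  J3=48  J4=42  J5=50  J6=29  J7=30
Waiting = turnaround − burst: J1=0, J2=25, J3=35, J4=31, J5=36, J6=19, J7=20
Total waiting = 0 + 25 + 35 + 31 + 36 + 19 + 20 = 166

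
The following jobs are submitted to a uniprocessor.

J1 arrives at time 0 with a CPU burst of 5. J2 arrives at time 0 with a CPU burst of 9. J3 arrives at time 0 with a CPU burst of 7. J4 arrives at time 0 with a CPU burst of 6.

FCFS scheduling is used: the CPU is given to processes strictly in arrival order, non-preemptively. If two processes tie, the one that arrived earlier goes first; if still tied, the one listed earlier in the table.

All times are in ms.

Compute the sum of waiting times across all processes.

40

Gantt: | J1 0-5 | J2 5-14 | J3 14-21 | J4 21-27 |
Completion: J1=5  J2=14  J3=21  J4=27
Turnaround (C−A): J1=5  J2=14  J3=21  J4=27
Waiting = turnaround − burst: J1=0, J2=5, J3=14, J4=21
Total waiting = 0 + 5 + 14 + 21 = 40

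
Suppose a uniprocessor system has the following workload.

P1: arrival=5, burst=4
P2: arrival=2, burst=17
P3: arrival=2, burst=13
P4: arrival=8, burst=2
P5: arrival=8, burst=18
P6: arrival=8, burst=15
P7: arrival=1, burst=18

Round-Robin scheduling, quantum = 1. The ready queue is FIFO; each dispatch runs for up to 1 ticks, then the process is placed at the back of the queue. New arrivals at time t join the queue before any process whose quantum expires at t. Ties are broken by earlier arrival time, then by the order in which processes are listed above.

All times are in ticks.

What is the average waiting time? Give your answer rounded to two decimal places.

Gantt: | idle 0-1 | P7 1-2 | P2 2-3 | P3 3-4 | P7 4-5 | P2 5-6 | P3 6-7 | P1 7-8 | P7 8-9 | P2 9-10 | P3 10-11 | P4 11-12 | P5 12-13 | P6 13-14 | P1 14-15 | P7 15-16 | P2 16-17 | P3 17-18 | P4 18-19 | P5 19-20 | P6 20-21 | P1 21-22 | P7 22-23 | P2 23-24 | P3 24-25 | P5 25-26 | P6 26-27 | P1 27-28 | P7 28-29 | P2 29-30 | P3 30-31 | P5 31-32 | P6 32-33 | P7 33-34 | P2 34-35 | P3 35-36 | P5 36-37 | P6 37-38 | P7 38-39 | P2 39-40 | P3 40-41 | P5 41-42 | P6 42-43 | P7 43-44 | P2 44-45 | P3 45-46 | P5 46-47 | P6 47-48 | P7 48-49 | P2 49-50 | P3 50-51 | P5 51-52 | P6 52-53 | P7 53-54 | P2 54-55 | P3 55-56 | P5 56-57 | P6 57-58 | P7 58-59 | P2 59-60 | P3 60-61 | P5 61-62 | P6 62-63 | P7 63-64 | P2 64-65 | P3 65-66 | P5 66-67 | P6 67-68 | P7 68-69 | P2 69-70 | P5 70-71 | P6 71-72 | P7 72-73 | P2 73-74 | P5 74-75 | P6 75-76 | P7 76-77 | P2 77-78 | P5 78-79 | P6 79-80 | P7 80-81 | P2 81-82 | P5 82-83 | P6 83-84 | P7 84-85 | P5 85-88 |
Completion: P1=28  P2=82  P3=66  P4=19  P5=88  P6=84  P7=85
Waiting times: P1=19, P2=63, P3=51, P4=9, P5=62, P6=61, P7=66
Average waiting = (19+63+51+9+62+61+66) / 7 = 331/7 = 47.29

47.29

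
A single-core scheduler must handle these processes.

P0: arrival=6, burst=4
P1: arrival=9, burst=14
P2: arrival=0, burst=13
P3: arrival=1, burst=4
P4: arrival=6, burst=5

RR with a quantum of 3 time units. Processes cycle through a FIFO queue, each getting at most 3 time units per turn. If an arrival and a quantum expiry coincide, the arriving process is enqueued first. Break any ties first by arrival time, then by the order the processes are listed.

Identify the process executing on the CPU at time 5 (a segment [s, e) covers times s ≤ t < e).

Schedule: | P2 0-3 | P3 3-6 | P2 6-9 | P0 9-12 | P4 12-15 | P3 15-16 | P1 16-19 | P2 19-22 | P0 22-23 | P4 23-25 | P1 25-28 | P2 28-31 | P1 31-34 | P2 34-35 | P1 35-40 |
Completion: P0=23  P1=40  P2=35  P3=16  P4=25
Turnaround (C−A): P0=17  P1=31  P2=35  P3=15  P4=19

P3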